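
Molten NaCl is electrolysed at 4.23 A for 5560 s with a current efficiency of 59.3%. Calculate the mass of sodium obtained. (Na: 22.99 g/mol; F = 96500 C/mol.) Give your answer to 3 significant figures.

3.32 g

Q = 4.23 × 5560 = 23520 C
n(e⁻) = 23520 / 96500 = 0.2437 mol
Na⁺ + e⁻ → Na, so theoretical m(Na) = 0.2437 × 22.99 = 5.603 g
Actual mass = 59.3% × 5.603 = 3.32 g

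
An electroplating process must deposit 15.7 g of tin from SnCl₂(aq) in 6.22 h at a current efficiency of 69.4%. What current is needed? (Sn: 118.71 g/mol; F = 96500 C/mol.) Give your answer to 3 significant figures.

n(Sn) = 15.7 / 118.71 = 0.1323 mol
Sn²⁺ + 2e⁻ → Sn, so n(e⁻) = 2 × 0.1323 = 0.2646 mol
Q = 0.2646 × 96500 / 0.694 = 36790 C
I = Q / t = 36790 / 22392 s = 1.64 A

1.64 A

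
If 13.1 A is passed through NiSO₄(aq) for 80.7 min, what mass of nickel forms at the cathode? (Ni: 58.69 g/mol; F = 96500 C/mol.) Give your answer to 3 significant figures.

19.3 g

Q = 13.1 A × 4842 s = 63430 C
n(e⁻) = 63430 / 96500 = 0.6573 mol
Ni²⁺ + 2e⁻ → Ni, so n(Ni) = 0.6573 / 2 = 0.3287 mol
m = 0.3287 × 58.69 = 19.3 g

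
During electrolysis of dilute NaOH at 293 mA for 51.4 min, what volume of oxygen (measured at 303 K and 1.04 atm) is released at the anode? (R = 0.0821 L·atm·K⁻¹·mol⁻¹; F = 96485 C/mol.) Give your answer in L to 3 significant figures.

0.0560 L

Q = It = 0.293 × 3084 = 903.6 C
Moles of electrons = 903.6 / 96485 = 0.009365 mol
2H₂O → O₂ + 4H⁺ + 4e⁻, so n(O₂) = 0.009365 / 4 = 0.002341 mol
V = nRT/P = 0.002341 × 0.0821 × 303 / 1.04 = 0.05600 L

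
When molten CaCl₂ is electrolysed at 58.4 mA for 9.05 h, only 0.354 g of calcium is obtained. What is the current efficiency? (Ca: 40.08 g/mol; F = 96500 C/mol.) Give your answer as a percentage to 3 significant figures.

Q = 0.0584 × 32580 = 1903 C
n(e⁻) = 1903 / 96500 = 0.01972 mol
Ca²⁺ + 2e⁻ → Ca, so theoretical n(Ca) = 0.009860 mol → 0.3952 g
Efficiency = 0.354 / 0.3952 = 0.8957 = 89.6%

89.6%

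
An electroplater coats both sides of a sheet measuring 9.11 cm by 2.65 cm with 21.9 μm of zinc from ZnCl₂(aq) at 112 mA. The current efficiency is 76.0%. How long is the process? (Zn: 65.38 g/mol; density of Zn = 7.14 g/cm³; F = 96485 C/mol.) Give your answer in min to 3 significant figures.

436 min

Plated area = 2 × 9.11 × 2.65 = 48.28 cm²
Volume = 48.28 × 21.9×10⁻⁴ cm = 0.1057 cm³
m(Zn) = 0.1057 × 7.14 = 0.7547 g
n(Zn) = 0.7547 / 65.38 = 0.01154 mol; n(e⁻) = 2 × 0.01154 = 0.02308 mol
Q = 0.02308 × 96485 / 0.760 = 2930 C
t = 2930 / 0.112 = 26160 s = 436 min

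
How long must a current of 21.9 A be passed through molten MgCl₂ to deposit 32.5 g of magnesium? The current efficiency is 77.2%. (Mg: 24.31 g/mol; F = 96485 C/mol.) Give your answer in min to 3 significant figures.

n(Mg) = 32.5 / 24.31 = 1.337 mol
Mg²⁺ + 2e⁻ → Mg, so n(e⁻) = 2 × 1.337 = 2.674 mol
Q = 2.674 × 96485 / 0.772 = 3.342×10^5 C
t = Q / I = 3.342×10^5 / 21.9 = 15260 s = 254 min

254 min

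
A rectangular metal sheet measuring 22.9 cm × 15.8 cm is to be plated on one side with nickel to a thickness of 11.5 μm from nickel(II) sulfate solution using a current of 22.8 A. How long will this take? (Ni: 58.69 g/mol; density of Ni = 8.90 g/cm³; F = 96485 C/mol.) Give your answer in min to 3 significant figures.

8.90 min

Plated area = 22.9 × 15.8 = 361.8 cm²
Volume = 361.8 × 11.5×10⁻⁴ cm = 0.4161 cm³
m(Ni) = 0.4161 × 8.90 = 3.703 g
n(Ni) = 3.703 / 58.69 = 0.06309 mol; n(e⁻) = 2 × 0.06309 = 0.1262 mol
Q = 0.1262 × 96485 = 12180 C
t = 12180 / 22.8 = 534.2 s = 8.90 min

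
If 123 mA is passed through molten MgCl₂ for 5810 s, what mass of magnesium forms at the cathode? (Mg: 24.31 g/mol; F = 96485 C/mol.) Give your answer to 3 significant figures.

Q = It = 0.123 × 5810 = 714.6 C
n(e⁻) = 714.6 / 96485 = 0.007406 mol
Mg²⁺ + 2e⁻ → Mg, so n(Mg) = 0.007406 / 2 = 0.003703 mol
m = 0.003703 × 24.31 = 0.0900 g

0.0900 g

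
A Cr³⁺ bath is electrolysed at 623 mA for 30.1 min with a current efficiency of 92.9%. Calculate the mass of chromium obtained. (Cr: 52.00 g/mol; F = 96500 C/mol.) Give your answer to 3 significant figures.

Q = 0.623 × 1806 = 1125 C
n(e⁻) = 1125 / 96500 = 0.01166 mol
Cr³⁺ + 3e⁻ → Cr, so theoretical m(Cr) = 0.003887 × 52.00 = 0.2021 g
Actual mass = 92.9% × 0.2021 = 0.188 g

0.188 g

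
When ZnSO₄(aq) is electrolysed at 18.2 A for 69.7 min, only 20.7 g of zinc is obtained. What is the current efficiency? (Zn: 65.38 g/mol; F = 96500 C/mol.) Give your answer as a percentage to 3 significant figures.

80.3%

Q = 18.2 × 4182 = 76110 C
n(e⁻) = 76110 / 96500 = 0.7887 mol
Zn²⁺ + 2e⁻ → Zn, so theoretical n(Zn) = 0.3944 mol → 25.79 g
Efficiency = 20.7 / 25.79 = 0.8026 = 80.3%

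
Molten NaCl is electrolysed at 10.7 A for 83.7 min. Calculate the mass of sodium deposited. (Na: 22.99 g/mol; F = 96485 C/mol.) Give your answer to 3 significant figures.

Q = It = 10.7 × 5022 = 53740 C
n(e⁻) = 53740 / 96485 = 0.5570 mol
Na⁺ + e⁻ → Na, so n(Na) = 0.5570 mol
m = 0.5570 × 22.99 = 12.8 g

12.8 g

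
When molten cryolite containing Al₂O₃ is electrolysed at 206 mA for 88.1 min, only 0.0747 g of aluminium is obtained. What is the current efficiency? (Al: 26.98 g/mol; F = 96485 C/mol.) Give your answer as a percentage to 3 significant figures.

73.6%

Q = 0.206 × 5286 = 1089 C
n(e⁻) = 1089 / 96485 = 0.01129 mol
Al³⁺ + 3e⁻ → Al, so theoretical n(Al) = 0.003763 mol → 0.1015 g
Efficiency = 0.0747 / 0.1015 = 0.7360 = 73.6%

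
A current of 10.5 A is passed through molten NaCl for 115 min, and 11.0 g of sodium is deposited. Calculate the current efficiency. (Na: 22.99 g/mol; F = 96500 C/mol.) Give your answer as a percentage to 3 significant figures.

Q = 10.5 × 6900 = 72450 C
n(e⁻) = 72450 / 96500 = 0.7508 mol
Na⁺ + e⁻ → Na, so theoretical n(Na) = 0.7508 mol → 17.26 g
Efficiency = 11.0 / 17.26 = 0.6373 = 63.7%

63.7%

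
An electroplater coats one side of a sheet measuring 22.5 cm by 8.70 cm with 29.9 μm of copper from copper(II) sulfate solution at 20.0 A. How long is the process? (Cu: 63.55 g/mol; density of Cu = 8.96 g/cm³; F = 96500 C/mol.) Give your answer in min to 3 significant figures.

Plated area = 22.5 × 8.70 = 195.8 cm²
Volume = 195.8 × 29.9×10⁻⁴ cm = 0.5854 cm³
m(Cu) = 0.5854 × 8.96 = 5.245 g
n(Cu) = 5.245 / 63.55 = 0.08253 mol; n(e⁻) = 2 × 0.08253 = 0.1651 mol
Q = 0.1651 × 96500 = 15930 C
t = 15930 / 20.0 = 796.5 s = 13.3 min

13.3 min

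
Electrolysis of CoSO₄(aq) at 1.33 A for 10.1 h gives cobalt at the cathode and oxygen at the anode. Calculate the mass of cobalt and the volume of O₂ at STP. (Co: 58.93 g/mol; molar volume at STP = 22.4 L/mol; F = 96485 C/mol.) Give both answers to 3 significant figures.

14.8 g Co; 2.81 L O₂

Q = 1.33 × 36360 = 48360 C; n(e⁻) = 48360 / 96485 = 0.5012 mol
Cathode: Co²⁺ + 2e⁻ → Co → n(Co) = 0.5012/2 = 0.2506 mol → 14.8 g
Anode: 2H₂O → O₂ + 4H⁺ + 4e⁻ → n(O₂) = 0.5012/4 = 0.1253 mol → 2.81 L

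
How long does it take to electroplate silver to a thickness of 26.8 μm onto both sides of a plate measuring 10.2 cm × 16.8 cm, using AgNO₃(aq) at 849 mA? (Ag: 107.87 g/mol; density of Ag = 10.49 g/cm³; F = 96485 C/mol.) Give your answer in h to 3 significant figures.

Plated area = 2 × 10.2 × 16.8 = 342.7 cm²
Volume = 342.7 × 26.8×10⁻⁴ cm = 0.9184 cm³
m(Ag) = 0.9184 × 10.49 = 9.634 g
n(Ag) = 9.634 / 107.87 = 0.08931 mol; n(e⁻) = 0.08931 mol
Q = 0.08931 × 96485 = 8617 C
t = 8617 / 0.849 = 10150 s = 2.82 h

2.82 h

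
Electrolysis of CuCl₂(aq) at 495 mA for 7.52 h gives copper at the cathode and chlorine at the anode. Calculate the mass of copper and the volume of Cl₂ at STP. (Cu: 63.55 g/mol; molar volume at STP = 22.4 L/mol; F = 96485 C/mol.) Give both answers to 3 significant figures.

4.41 g Cu; 1.56 L Cl₂

Q = 0.495 × 27072 = 13400 C; n(e⁻) = 13400 / 96485 = 0.1389 mol
Cathode: Cu²⁺ + 2e⁻ → Cu → n(Cu) = 0.1389/2 = 0.06945 mol → 4.41 g
Anode: 2Cl⁻ → Cl₂ + 2e⁻ → n(Cl₂) = 0.1389/2 = 0.06945 mol → 1.56 L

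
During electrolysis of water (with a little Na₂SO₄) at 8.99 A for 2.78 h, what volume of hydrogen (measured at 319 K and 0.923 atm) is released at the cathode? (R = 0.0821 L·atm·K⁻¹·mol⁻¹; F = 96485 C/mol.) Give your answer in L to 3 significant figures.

13.2 L

Q = 8.99 A × 10008 s = 89970 C
Moles of electrons = 89970 / 96485 = 0.9325 mol
2H⁺ + 2e⁻ → H₂, so n(H₂) = 0.9325 / 2 = 0.4663 mol
V = nRT/P = 0.4663 × 0.0821 × 319 / 0.923 = 13.23 L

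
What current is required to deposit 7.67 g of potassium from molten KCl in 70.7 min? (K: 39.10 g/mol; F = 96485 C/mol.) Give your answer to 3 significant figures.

4.46 A

n(K) = 7.67 / 39.10 = 0.1962 mol
K⁺ + e⁻ → K, so n(e⁻) = 0.1962 mol
Q = 0.1962 × 96485 = 18930 C
I = Q / t = 18930 / 4242 s = 4.46 A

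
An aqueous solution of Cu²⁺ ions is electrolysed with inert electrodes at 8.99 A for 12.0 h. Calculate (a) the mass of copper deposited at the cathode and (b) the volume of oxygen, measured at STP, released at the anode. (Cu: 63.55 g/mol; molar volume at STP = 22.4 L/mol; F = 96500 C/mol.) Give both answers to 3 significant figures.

Q = 8.99 × 43200 = 3.884×10^5 C; n(e⁻) = 3.884×10^5 / 96500 = 4.025 mol
Cathode: Cu²⁺ + 2e⁻ → Cu → n(Cu) = 4.025/2 = 2.013 mol → 128 g
Anode: 2H₂O → O₂ + 4H⁺ + 4e⁻ → n(O₂) = 4.025/4 = 1.006 mol → 22.5 L

128 g Cu; 22.5 L O₂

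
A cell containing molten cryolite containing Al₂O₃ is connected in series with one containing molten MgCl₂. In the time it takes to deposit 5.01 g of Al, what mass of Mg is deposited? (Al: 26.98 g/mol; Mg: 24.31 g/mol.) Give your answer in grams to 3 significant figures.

n(Al) = 5.01 / 26.98 = 0.1857 mol
Al³⁺ + 3e⁻ → Al, so n(e⁻) = 3 × 0.1857 = 0.5571 mol
Same current for the same time ⇒ same n(e⁻) = 0.5571 mol in both cells.
Mg²⁺ + 2e⁻ → Mg, so n(Mg) = 0.5571 / 2 = 0.2786 mol
m(Mg) = 0.2786 × 24.31 = 6.77 g

6.77 g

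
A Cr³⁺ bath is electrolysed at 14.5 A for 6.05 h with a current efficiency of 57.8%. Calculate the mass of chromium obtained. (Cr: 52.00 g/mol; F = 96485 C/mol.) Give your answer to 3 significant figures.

32.8 g

Q = 14.5 × 21780 = 3.158×10^5 C
n(e⁻) = 3.158×10^5 / 96485 = 3.273 mol
Cr³⁺ + 3e⁻ → Cr, so theoretical m(Cr) = 1.091 × 52.00 = 56.73 g
Actual mass = 57.8% × 56.73 = 32.8 g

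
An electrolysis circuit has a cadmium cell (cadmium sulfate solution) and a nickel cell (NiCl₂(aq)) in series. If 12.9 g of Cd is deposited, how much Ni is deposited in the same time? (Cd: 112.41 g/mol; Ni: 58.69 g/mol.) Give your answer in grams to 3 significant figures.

n(Cd) = 12.9 / 112.41 = 0.1148 mol
Cd²⁺ + 2e⁻ → Cd, so n(e⁻) = 2 × 0.1148 = 0.2296 mol
Same current for the same time ⇒ same n(e⁻) = 0.2296 mol in both cells.
Ni²⁺ + 2e⁻ → Ni, so n(Ni) = 0.2296 / 2 = 0.1148 mol
m(Ni) = 0.1148 × 58.69 = 6.74 g

6.74 g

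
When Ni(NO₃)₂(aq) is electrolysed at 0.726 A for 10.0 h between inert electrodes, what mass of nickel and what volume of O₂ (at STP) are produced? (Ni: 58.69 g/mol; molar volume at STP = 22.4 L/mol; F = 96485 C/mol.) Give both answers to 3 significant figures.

Q = 0.726 × 36000 = 26140 C; n(e⁻) = 26140 / 96485 = 0.2709 mol
Cathode: Ni²⁺ + 2e⁻ → Ni → n(Ni) = 0.2709/2 = 0.1355 mol → 7.95 g
Anode: 2H₂O → O₂ + 4H⁺ + 4e⁻ → n(O₂) = 0.2709/4 = 0.06773 mol → 1.52 L

7.95 g Ni; 1.52 L O₂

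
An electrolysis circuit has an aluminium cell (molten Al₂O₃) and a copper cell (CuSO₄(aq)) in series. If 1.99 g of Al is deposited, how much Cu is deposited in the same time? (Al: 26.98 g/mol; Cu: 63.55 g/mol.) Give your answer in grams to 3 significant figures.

7.03 g

n(Al) = 1.99 / 26.98 = 0.07376 mol
Al³⁺ + 3e⁻ → Al, so n(e⁻) = 3 × 0.07376 = 0.2213 mol
Same current for the same time ⇒ same n(e⁻) = 0.2213 mol in both cells.
Cu²⁺ + 2e⁻ → Cu, so n(Cu) = 0.2213 / 2 = 0.1107 mol
m(Cu) = 0.1107 × 63.55 = 7.03 g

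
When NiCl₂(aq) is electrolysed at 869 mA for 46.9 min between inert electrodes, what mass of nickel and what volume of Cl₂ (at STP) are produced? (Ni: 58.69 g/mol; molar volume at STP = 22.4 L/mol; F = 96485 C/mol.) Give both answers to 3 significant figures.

0.744 g Ni; 0.284 L Cl₂

Q = 0.869 × 2814 = 2445 C; n(e⁻) = 2445 / 96485 = 0.02534 mol
Cathode: Ni²⁺ + 2e⁻ → Ni → n(Ni) = 0.02534/2 = 0.01267 mol → 0.744 g
Anode: 2Cl⁻ → Cl₂ + 2e⁻ → n(Cl₂) = 0.02534/2 = 0.01267 mol → 0.284 L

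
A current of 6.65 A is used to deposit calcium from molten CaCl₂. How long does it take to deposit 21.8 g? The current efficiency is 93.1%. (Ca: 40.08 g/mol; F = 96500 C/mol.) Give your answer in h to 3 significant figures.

4.71 h

n(Ca) = 21.8 / 40.08 = 0.5439 mol
Ca²⁺ + 2e⁻ → Ca, so n(e⁻) = 2 × 0.5439 = 1.088 mol
Q = 1.088 × 96500 / 0.931 = 1.128×10^5 C
t = Q / I = 1.128×10^5 / 6.65 = 16960 s = 4.71 h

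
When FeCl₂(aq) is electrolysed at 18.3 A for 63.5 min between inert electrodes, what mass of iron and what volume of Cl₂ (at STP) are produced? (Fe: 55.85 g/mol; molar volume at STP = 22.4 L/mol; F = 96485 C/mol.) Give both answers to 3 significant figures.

Q = 18.3 × 3810 = 69720 C; n(e⁻) = 69720 / 96485 = 0.7226 mol
Cathode: Fe²⁺ + 2e⁻ → Fe → n(Fe) = 0.7226/2 = 0.3613 mol → 20.2 g
Anode: 2Cl⁻ → Cl₂ + 2e⁻ → n(Cl₂) = 0.7226/2 = 0.3613 mol → 8.09 L

20.2 g Fe; 8.09 L Cl₂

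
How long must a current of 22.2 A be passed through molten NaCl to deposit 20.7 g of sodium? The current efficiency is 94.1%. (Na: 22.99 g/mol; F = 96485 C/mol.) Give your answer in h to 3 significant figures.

n(Na) = 20.7 / 22.99 = 0.9004 mol
Na⁺ + e⁻ → Na, so n(e⁻) = 0.9004 mol
Q = 0.9004 × 96485 / 0.941 = 92320 C
t = Q / I = 92320 / 22.2 = 4159 s = 1.16 h

1.16 h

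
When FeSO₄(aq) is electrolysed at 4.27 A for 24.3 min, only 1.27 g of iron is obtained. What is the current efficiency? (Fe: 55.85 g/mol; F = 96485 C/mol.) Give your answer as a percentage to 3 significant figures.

70.5%

Q = 4.27 × 1458 = 6226 C
n(e⁻) = 6226 / 96485 = 0.06453 mol
Fe²⁺ + 2e⁻ → Fe, so theoretical n(Fe) = 0.03227 mol → 1.802 g
Efficiency = 1.27 / 1.802 = 0.7048 = 70.5%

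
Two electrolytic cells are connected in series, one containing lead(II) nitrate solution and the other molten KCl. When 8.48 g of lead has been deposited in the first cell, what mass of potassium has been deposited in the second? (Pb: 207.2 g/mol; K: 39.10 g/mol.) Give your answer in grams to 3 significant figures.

3.20 g

n(Pb) = 8.48 / 207.2 = 0.04093 mol
Pb²⁺ + 2e⁻ → Pb, so n(e⁻) = 2 × 0.04093 = 0.08186 mol
The cells are in series, so the same charge (and hence the same n(e⁻) = 0.08186 mol) passes through both.
K⁺ + e⁻ → K, so n(K) = 0.08186 mol
m(K) = 0.08186 × 39.10 = 3.20 g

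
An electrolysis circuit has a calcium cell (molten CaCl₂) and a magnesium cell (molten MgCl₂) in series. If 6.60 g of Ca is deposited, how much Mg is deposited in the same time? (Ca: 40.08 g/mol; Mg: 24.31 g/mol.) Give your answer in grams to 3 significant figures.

n(Ca) = 6.60 / 40.08 = 0.1647 mol
Ca²⁺ + 2e⁻ → Ca, so n(e⁻) = 2 × 0.1647 = 0.3294 mol
Since the cells are in series, n(e⁻) in the Mg cell is also 0.3294 mol.
Mg²⁺ + 2e⁻ → Mg, so n(Mg) = 0.3294 / 2 = 0.1647 mol
m(Mg) = 0.1647 × 24.31 = 4.00 g

4.00 g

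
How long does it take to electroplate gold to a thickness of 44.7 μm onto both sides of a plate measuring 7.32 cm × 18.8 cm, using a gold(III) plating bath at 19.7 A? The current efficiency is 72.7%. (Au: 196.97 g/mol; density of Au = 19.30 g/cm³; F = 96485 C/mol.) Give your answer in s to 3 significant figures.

Plated area = 2 × 7.32 × 18.8 = 275.2 cm²
Volume = 275.2 × 44.7×10⁻⁴ cm = 1.230 cm³
m(Au) = 1.230 × 19.30 = 23.74 g
n(Au) = 23.74 / 196.97 = 0.1205 mol; n(e⁻) = 3 × 0.1205 = 0.3615 mol
Q = 0.3615 × 96485 / 0.727 = 47980 C
t = 47980 / 19.7 = 2436 s

2440 s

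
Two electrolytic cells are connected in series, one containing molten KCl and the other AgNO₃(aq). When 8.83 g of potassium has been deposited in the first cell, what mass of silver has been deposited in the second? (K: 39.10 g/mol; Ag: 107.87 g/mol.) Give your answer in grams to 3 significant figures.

24.4 g

n(K) = 8.83 / 39.10 = 0.2258 mol
K⁺ + e⁻ → K, so n(e⁻) = 0.2258 mol
In series, the same 0.2258 mol of electrons flows through the second cell.
Ag⁺ + e⁻ → Ag, so n(Ag) = 0.2258 mol
m(Ag) = 0.2258 × 107.87 = 24.4 g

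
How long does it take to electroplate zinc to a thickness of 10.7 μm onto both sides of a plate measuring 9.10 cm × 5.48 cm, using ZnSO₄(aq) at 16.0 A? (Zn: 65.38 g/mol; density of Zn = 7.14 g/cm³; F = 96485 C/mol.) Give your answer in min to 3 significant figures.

2.34 min

Plated area = 2 × 9.10 × 5.48 = 99.74 cm²
Volume = 99.74 × 10.7×10⁻⁴ cm = 0.1067 cm³
m(Zn) = 0.1067 × 7.14 = 0.7618 g
n(Zn) = 0.7618 / 65.38 = 0.01165 mol; n(e⁻) = 2 × 0.01165 = 0.02330 mol
Q = 0.02330 × 96485 = 2248 C
t = 2248 / 16.0 = 140.5 s = 2.34 min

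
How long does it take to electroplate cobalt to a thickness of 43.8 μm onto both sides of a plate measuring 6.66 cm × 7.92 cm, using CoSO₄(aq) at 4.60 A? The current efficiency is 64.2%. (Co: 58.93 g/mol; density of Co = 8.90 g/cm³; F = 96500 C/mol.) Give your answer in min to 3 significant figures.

76.0 min

Plated area = 2 × 6.66 × 7.92 = 105.5 cm²
Volume = 105.5 × 43.8×10⁻⁴ cm = 0.4621 cm³
m(Co) = 0.4621 × 8.90 = 4.113 g
n(Co) = 4.113 / 58.93 = 0.06979 mol; n(e⁻) = 2 × 0.06979 = 0.1396 mol
Q = 0.1396 × 96500 / 0.642 = 20980 C
t = 20980 / 4.60 = 4561 s = 76.0 min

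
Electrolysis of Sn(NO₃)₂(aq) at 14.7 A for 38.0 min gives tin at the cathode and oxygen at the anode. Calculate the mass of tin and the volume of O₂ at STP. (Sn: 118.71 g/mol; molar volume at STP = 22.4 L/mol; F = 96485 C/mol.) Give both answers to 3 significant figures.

20.6 g Sn; 1.95 L O₂

Q = 14.7 × 2280 = 33520 C; n(e⁻) = 33520 / 96485 = 0.3474 mol
Cathode: Sn²⁺ + 2e⁻ → Sn → n(Sn) = 0.3474/2 = 0.1737 mol → 20.6 g
Anode: 2H₂O → O₂ + 4H⁺ + 4e⁻ → n(O₂) = 0.3474/4 = 0.08685 mol → 1.95 L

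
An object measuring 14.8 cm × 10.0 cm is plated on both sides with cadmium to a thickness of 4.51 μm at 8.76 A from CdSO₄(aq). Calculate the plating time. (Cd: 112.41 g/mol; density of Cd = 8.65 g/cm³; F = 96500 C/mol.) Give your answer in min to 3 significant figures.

3.77 min

Plated area = 2 × 14.8 × 10.0 = 296.0 cm²
Volume = 296.0 × 4.51×10⁻⁴ cm = 0.1335 cm³
m(Cd) = 0.1335 × 8.65 = 1.155 g
n(Cd) = 1.155 / 112.41 = 0.01027 mol; n(e⁻) = 2 × 0.01027 = 0.02054 mol
Q = 0.02054 × 96500 = 1982 C
t = 1982 / 8.76 = 226.3 s = 3.77 min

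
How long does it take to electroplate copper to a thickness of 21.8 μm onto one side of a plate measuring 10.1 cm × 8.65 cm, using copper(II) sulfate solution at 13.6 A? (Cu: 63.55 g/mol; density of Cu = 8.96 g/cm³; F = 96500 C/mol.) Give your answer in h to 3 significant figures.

0.106 h

Plated area = 10.1 × 8.65 = 87.37 cm²
Volume = 87.37 × 21.8×10⁻⁴ cm = 0.1905 cm³
m(Cu) = 0.1905 × 8.96 = 1.707 g
n(Cu) = 1.707 / 63.55 = 0.02686 mol; n(e⁻) = 2 × 0.02686 = 0.05372 mol
Q = 0.05372 × 96500 = 5184 C
t = 5184 / 13.6 = 381.2 s = 0.106 h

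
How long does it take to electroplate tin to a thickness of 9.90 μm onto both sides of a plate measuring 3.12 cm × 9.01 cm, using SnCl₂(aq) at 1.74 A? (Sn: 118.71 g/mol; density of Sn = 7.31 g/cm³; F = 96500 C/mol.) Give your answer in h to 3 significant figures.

Plated area = 2 × 3.12 × 9.01 = 56.22 cm²
Volume = 56.22 × 9.90×10⁻⁴ cm = 0.05566 cm³
m(Sn) = 0.05566 × 7.31 = 0.4069 g
n(Sn) = 0.4069 / 118.71 = 0.003428 mol; n(e⁻) = 2 × 0.003428 = 0.006856 mol
Q = 0.006856 × 96500 = 661.6 C
t = 661.6 / 1.74 = 380.2 s = 0.106 h

0.106 h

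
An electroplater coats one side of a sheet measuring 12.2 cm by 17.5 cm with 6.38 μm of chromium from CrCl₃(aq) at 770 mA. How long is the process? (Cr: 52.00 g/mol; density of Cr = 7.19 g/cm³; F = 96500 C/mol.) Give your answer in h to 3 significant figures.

1.97 h

Plated area = 12.2 × 17.5 = 213.5 cm²
Volume = 213.5 × 6.38×10⁻⁴ cm = 0.1362 cm³
m(Cr) = 0.1362 × 7.19 = 0.9793 g
n(Cr) = 0.9793 / 52.00 = 0.01883 mol; n(e⁻) = 3 × 0.01883 = 0.05649 mol
Q = 0.05649 × 96500 = 5451 C
t = 5451 / 0.770 = 7079 s = 1.97 h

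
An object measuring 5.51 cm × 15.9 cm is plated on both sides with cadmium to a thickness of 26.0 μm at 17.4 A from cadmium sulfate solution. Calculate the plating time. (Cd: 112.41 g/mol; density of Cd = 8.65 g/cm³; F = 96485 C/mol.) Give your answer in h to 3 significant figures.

0.108 h

Plated area = 2 × 5.51 × 15.9 = 175.2 cm²
Volume = 175.2 × 26.0×10⁻⁴ cm = 0.4555 cm³
m(Cd) = 0.4555 × 8.65 = 3.940 g
n(Cd) = 3.940 / 112.41 = 0.03505 mol; n(e⁻) = 2 × 0.03505 = 0.07010 mol
Q = 0.07010 × 96485 = 6764 C
t = 6764 / 17.4 = 388.7 s = 0.108 h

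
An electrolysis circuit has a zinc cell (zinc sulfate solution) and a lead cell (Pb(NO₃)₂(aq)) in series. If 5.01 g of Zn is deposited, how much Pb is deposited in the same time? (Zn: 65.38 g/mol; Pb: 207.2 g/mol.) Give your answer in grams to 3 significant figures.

15.9 g

n(Zn) = 5.01 / 65.38 = 0.07663 mol
Zn²⁺ + 2e⁻ → Zn, so n(e⁻) = 2 × 0.07663 = 0.1533 mol
The cells are in series, so the same charge (and hence the same n(e⁻) = 0.1533 mol) passes through both.
Pb²⁺ + 2e⁻ → Pb, so n(Pb) = 0.1533 / 2 = 0.07665 mol
m(Pb) = 0.07665 × 207.2 = 15.9 g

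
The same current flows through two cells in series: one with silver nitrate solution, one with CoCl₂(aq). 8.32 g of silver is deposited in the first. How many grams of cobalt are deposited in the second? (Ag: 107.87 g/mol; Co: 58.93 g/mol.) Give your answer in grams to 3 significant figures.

2.27 g

n(Ag) = 8.32 / 107.87 = 0.07713 mol
Ag⁺ + e⁻ → Ag, so n(e⁻) = 0.07713 mol
Same current for the same time ⇒ same n(e⁻) = 0.07713 mol in both cells.
Co²⁺ + 2e⁻ → Co, so n(Co) = 0.07713 / 2 = 0.03857 mol
m(Co) = 0.03857 × 58.93 = 2.27 g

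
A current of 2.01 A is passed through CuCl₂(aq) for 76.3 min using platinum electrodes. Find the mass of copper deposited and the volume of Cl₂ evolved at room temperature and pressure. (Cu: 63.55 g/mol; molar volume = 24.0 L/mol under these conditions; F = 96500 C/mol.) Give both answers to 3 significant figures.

Q = 2.01 × 4578 = 9202 C; n(e⁻) = 9202 / 96500 = 0.09536 mol
Cathode: Cu²⁺ + 2e⁻ → Cu → n(Cu) = 0.09536/2 = 0.04768 mol → 3.03 g
Anode: 2Cl⁻ → Cl₂ + 2e⁻ → n(Cl₂) = 0.09536/2 = 0.04768 mol → 1.14 L

3.03 g Cu; 1.14 L Cl₂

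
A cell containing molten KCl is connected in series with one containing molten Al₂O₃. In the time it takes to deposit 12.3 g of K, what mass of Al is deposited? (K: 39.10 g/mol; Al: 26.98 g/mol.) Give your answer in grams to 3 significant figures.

2.83 g

n(K) = 12.3 / 39.10 = 0.3146 mol
K⁺ + e⁻ → K, so n(e⁻) = 0.3146 mol
Since the cells are in series, n(e⁻) in the Al cell is also 0.3146 mol.
Al³⁺ + 3e⁻ → Al, so n(Al) = 0.3146 / 3 = 0.1049 mol
m(Al) = 0.1049 × 26.98 = 2.83 g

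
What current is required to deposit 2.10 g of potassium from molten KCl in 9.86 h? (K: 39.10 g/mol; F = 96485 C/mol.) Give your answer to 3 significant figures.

n(K) = 2.10 / 39.10 = 0.05371 mol
K⁺ + e⁻ → K, so n(e⁻) = 0.05371 mol
Q = 0.05371 × 96485 = 5182 C
I = Q / t = 5182 / 35496 s = 0.146 A

0.146 A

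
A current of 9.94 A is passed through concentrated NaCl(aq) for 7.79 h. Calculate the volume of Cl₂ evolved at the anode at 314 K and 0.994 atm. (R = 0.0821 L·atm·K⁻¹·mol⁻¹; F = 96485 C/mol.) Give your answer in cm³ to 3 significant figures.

37500 cm³

Charge passed = 9.94 × 28044 = 2.788×10^5 C
Moles of electrons = 2.788×10^5 / 96485 = 2.890 mol
2Cl⁻ → Cl₂ + 2e⁻, so n(Cl₂) = 2.890 / 2 = 1.445 mol
V = nRT/P = 1.445 × 0.0821 × 314 / 0.994 = 37.48 L
= 37500 cm³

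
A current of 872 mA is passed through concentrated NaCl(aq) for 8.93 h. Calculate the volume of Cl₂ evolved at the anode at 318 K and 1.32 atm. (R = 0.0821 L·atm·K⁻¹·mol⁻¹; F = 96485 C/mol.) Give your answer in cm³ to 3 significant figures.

Q = 0.872 A × 32148 s = 28030 C
n(e⁻) = 28030 / 96485 = 0.2905 mol
2Cl⁻ → Cl₂ + 2e⁻, so n(Cl₂) = 0.2905 / 2 = 0.1453 mol
V = nRT/P = 0.1453 × 0.0821 × 318 / 1.32 = 2.874 L
= 2870 cm³

2870 cm³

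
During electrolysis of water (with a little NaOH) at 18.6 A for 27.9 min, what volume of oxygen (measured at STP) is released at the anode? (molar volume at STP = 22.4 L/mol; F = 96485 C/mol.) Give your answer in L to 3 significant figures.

1.81 L

Q = It = 18.6 × 1674 = 31140 C
Moles of electrons = 31140 / 96485 = 0.3227 mol
2H₂O → O₂ + 4H⁺ + 4e⁻, so n(O₂) = 0.3227 / 4 = 0.08068 mol
V = 0.08068 × 22.4 = 1.807 L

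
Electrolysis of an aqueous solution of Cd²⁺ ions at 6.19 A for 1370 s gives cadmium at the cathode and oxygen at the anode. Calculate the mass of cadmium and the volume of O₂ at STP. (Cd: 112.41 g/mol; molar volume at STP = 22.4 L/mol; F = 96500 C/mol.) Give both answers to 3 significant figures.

4.94 g Cd; 0.492 L O₂

Q = 6.19 × 1370 = 8480 C; n(e⁻) = 8480 / 96500 = 0.08788 mol
Cathode: Cd²⁺ + 2e⁻ → Cd → n(Cd) = 0.08788/2 = 0.04394 mol → 4.94 g
Anode: 2H₂O → O₂ + 4H⁺ + 4e⁻ → n(O₂) = 0.08788/4 = 0.02197 mol → 0.492 L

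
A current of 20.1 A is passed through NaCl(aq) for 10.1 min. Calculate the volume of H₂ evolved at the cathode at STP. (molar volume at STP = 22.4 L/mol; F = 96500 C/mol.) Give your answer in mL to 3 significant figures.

1410 mL

Charge passed = 20.1 × 606 = 12180 C
Moles of electrons = 12180 / 96500 = 0.1262 mol
2H⁺ + 2e⁻ → H₂, so n(H₂) = 0.1262 / 2 = 0.06310 mol
V = 0.06310 × 22.4 = 1.413 L
= 1410 mL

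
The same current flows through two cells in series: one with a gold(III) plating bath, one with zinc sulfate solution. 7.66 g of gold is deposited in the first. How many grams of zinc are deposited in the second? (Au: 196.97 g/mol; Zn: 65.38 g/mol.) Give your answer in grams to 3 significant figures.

3.81 g

n(Au) = 7.66 / 196.97 = 0.03889 mol
Au³⁺ + 3e⁻ → Au, so n(e⁻) = 3 × 0.03889 = 0.1167 mol
The cells are in series, so the same charge (and hence the same n(e⁻) = 0.1167 mol) passes through both.
Zn²⁺ + 2e⁻ → Zn, so n(Zn) = 0.1167 / 2 = 0.05835 mol
m(Zn) = 0.05835 × 65.38 = 3.81 g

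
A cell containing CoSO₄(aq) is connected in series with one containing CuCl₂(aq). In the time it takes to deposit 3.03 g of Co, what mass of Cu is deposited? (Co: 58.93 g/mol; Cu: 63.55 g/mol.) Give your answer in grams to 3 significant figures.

3.27 g

n(Co) = 3.03 / 58.93 = 0.05142 mol
Co²⁺ + 2e⁻ → Co, so n(e⁻) = 2 × 0.05142 = 0.1028 mol
Since the cells are in series, n(e⁻) in the Cu cell is also 0.1028 mol.
Cu²⁺ + 2e⁻ → Cu, so n(Cu) = 0.1028 / 2 = 0.05140 mol
m(Cu) = 0.05140 × 63.55 = 3.27 g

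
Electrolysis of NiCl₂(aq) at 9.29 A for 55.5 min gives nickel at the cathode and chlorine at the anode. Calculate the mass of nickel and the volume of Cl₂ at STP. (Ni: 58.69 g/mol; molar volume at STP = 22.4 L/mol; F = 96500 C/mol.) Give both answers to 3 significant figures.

Q = 9.29 × 3330 = 30940 C; n(e⁻) = 30940 / 96500 = 0.3206 mol
Cathode: Ni²⁺ + 2e⁻ → Ni → n(Ni) = 0.3206/2 = 0.1603 mol → 9.41 g
Anode: 2Cl⁻ → Cl₂ + 2e⁻ → n(Cl₂) = 0.3206/2 = 0.1603 mol → 3.59 L

9.41 g Ni; 3.59 L Cl₂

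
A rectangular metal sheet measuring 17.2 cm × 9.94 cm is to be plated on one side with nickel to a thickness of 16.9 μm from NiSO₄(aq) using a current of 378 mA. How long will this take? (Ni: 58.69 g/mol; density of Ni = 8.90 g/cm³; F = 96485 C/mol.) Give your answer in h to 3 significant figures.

Plated area = 17.2 × 9.94 = 171.0 cm²
Volume = 171.0 × 16.9×10⁻⁴ cm = 0.2890 cm³
m(Ni) = 0.2890 × 8.90 = 2.572 g
n(Ni) = 2.572 / 58.69 = 0.04382 mol; n(e⁻) = 2 × 0.04382 = 0.08764 mol
Q = 0.08764 × 96485 = 8456 C
t = 8456 / 0.378 = 22370 s = 6.21 h

6.21 h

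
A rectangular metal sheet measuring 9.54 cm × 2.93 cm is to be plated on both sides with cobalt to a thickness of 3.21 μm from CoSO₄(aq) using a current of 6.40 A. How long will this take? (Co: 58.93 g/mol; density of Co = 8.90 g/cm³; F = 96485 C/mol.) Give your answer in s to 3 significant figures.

Plated area = 2 × 9.54 × 2.93 = 55.90 cm²
Volume = 55.90 × 3.21×10⁻⁴ cm = 0.01794 cm³
m(Co) = 0.01794 × 8.90 = 0.1597 g
n(Co) = 0.1597 / 58.93 = 0.002710 mol; n(e⁻) = 2 × 0.002710 = 0.005420 mol
Q = 0.005420 × 96485 = 522.9 C
t = 522.9 / 6.40 = 81.70 s

81.7 s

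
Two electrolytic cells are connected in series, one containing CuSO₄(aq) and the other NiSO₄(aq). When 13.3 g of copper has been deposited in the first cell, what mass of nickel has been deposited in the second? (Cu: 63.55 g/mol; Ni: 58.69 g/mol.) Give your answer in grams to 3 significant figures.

12.3 g

n(Cu) = 13.3 / 63.55 = 0.2093 mol
Cu²⁺ + 2e⁻ → Cu, so n(e⁻) = 2 × 0.2093 = 0.4186 mol
The cells are in series, so the same charge (and hence the same n(e⁻) = 0.4186 mol) passes through both.
Ni²⁺ + 2e⁻ → Ni, so n(Ni) = 0.4186 / 2 = 0.2093 mol
m(Ni) = 0.2093 × 58.69 = 12.3 g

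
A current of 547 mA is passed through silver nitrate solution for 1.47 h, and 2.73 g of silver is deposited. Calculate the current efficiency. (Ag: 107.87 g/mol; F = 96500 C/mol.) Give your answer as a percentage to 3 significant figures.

84.4%

Q = 0.547 × 5292 = 2895 C
n(e⁻) = 2895 / 96500 = 0.03000 mol
Ag⁺ + e⁻ → Ag, so theoretical n(Ag) = 0.03000 mol → 3.236 g
Efficiency = 2.73 / 3.236 = 0.8436 = 84.4%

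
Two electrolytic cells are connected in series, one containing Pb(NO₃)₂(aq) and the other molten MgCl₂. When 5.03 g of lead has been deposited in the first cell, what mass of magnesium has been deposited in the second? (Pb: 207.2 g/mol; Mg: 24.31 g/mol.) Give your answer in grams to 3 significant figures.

n(Pb) = 5.03 / 207.2 = 0.02428 mol
Pb²⁺ + 2e⁻ → Pb, so n(e⁻) = 2 × 0.02428 = 0.04856 mol
Same current for the same time ⇒ same n(e⁻) = 0.04856 mol in both cells.
Mg²⁺ + 2e⁻ → Mg, so n(Mg) = 0.04856 / 2 = 0.02428 mol
m(Mg) = 0.02428 × 24.31 = 0.590 g

0.590 g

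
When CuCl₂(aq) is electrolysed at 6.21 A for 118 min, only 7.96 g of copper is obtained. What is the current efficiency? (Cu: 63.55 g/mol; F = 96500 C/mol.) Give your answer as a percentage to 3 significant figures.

Q = 6.21 × 7080 = 43970 C
n(e⁻) = 43970 / 96500 = 0.4556 mol
Cu²⁺ + 2e⁻ → Cu, so theoretical n(Cu) = 0.2278 mol → 14.48 g
Efficiency = 7.96 / 14.48 = 0.5497 = 55.0%

55.0%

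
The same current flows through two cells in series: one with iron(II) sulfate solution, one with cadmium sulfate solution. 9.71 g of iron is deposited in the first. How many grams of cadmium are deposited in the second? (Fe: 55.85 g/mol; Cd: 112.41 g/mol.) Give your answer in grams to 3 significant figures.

n(Fe) = 9.71 / 55.85 = 0.1739 mol
Fe²⁺ + 2e⁻ → Fe, so n(e⁻) = 2 × 0.1739 = 0.3478 mol
The cells are in series, so the same charge (and hence the same n(e⁻) = 0.3478 mol) passes through both.
Cd²⁺ + 2e⁻ → Cd, so n(Cd) = 0.3478 / 2 = 0.1739 mol
m(Cd) = 0.1739 × 112.41 = 19.5 g

19.5 g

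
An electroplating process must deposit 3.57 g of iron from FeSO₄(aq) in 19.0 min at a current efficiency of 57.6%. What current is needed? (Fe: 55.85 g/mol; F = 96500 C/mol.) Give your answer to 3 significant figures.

n(Fe) = 3.57 / 55.85 = 0.06392 mol
Fe²⁺ + 2e⁻ → Fe, so n(e⁻) = 2 × 0.06392 = 0.1278 mol
Q = 0.1278 × 96500 / 0.576 = 21410 C
I = Q / t = 21410 / 1140 s = 18.8 A

18.8 A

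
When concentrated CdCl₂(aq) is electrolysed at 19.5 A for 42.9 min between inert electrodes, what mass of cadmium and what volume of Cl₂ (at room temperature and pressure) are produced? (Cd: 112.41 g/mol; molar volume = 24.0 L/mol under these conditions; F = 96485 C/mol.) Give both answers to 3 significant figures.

29.2 g Cd; 6.24 L Cl₂

Q = 19.5 × 2574 = 50190 C; n(e⁻) = 50190 / 96485 = 0.5202 mol
Cathode: Cd²⁺ + 2e⁻ → Cd → n(Cd) = 0.5202/2 = 0.2601 mol → 29.2 g
Anode: 2Cl⁻ → Cl₂ + 2e⁻ → n(Cl₂) = 0.5202/2 = 0.2601 mol → 6.24 L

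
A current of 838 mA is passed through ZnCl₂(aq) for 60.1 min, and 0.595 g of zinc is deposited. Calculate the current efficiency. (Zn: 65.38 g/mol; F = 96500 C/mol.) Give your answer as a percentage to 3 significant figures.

58.1%

Q = 0.838 × 3606 = 3022 C
n(e⁻) = 3022 / 96500 = 0.03132 mol
Zn²⁺ + 2e⁻ → Zn, so theoretical n(Zn) = 0.01566 mol → 1.024 g
Efficiency = 0.595 / 1.024 = 0.5811 = 58.1%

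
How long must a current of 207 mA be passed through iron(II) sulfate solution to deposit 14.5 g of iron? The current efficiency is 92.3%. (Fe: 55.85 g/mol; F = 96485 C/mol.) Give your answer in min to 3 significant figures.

4370 min

n(Fe) = 14.5 / 55.85 = 0.2596 mol
Fe²⁺ + 2e⁻ → Fe, so n(e⁻) = 2 × 0.2596 = 0.5192 mol
Q = 0.5192 × 96485 / 0.923 = 54270 C
t = Q / I = 54270 / 0.207 = 2.622×10^5 s = 4370 min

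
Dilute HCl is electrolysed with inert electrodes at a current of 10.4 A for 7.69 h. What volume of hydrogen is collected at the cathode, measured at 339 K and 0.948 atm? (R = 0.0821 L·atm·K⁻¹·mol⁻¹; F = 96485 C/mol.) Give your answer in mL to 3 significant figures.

43800 mL

Q = 10.4 A × 27684 s = 2.879×10^5 C
n(e⁻) = 2.879×10^5 / 96485 = 2.984 mol
2H⁺ + 2e⁻ → H₂, so n(H₂) = 2.984 / 2 = 1.492 mol
V = nRT/P = 1.492 × 0.0821 × 339 / 0.948 = 43.80 L
= 43800 mL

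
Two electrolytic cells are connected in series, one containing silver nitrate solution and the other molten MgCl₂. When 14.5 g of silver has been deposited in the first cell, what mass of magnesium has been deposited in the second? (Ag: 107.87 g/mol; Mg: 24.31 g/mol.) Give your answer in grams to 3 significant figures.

1.63 g

n(Ag) = 14.5 / 107.87 = 0.1344 mol
Ag⁺ + e⁻ → Ag, so n(e⁻) = 0.1344 mol
The cells are in series, so the same charge (and hence the same n(e⁻) = 0.1344 mol) passes through both.
Mg²⁺ + 2e⁻ → Mg, so n(Mg) = 0.1344 / 2 = 0.06720 mol
m(Mg) = 0.06720 × 24.31 = 1.63 g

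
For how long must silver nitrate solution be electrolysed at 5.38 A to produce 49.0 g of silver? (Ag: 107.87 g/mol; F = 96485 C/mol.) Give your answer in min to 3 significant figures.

136 min

n(Ag) = 49.0 / 107.87 = 0.4543 mol
Ag⁺ + e⁻ → Ag, so n(e⁻) = 0.4543 mol
Q = 0.4543 × 96485 = 43830 C
t = Q / I = 43830 / 5.38 = 8147 s = 136 min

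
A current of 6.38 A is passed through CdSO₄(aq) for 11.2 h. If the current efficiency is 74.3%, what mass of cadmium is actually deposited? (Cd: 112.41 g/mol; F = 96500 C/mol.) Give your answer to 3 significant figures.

111 g

Q = 6.38 × 40320 = 2.572×10^5 C
n(e⁻) = 2.572×10^5 / 96500 = 2.665 mol
Cd²⁺ + 2e⁻ → Cd, so theoretical m(Cd) = 1.333 × 112.41 = 149.8 g
Actual mass = 74.3% × 149.8 = 111 g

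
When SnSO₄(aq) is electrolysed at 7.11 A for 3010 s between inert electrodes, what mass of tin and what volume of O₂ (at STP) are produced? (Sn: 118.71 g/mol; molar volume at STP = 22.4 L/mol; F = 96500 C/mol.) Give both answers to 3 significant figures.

Q = 7.11 × 3010 = 21400 C; n(e⁻) = 21400 / 96500 = 0.2218 mol
Cathode: Sn²⁺ + 2e⁻ → Sn → n(Sn) = 0.2218/2 = 0.1109 mol → 13.2 g
Anode: 2H₂O → O₂ + 4H⁺ + 4e⁻ → n(O₂) = 0.2218/4 = 0.05545 mol → 1.24 L

13.2 g Sn; 1.24 L O₂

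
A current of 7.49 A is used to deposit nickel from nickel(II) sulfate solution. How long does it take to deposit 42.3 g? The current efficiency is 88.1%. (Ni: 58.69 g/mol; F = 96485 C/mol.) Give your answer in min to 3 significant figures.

351 min

n(Ni) = 42.3 / 58.69 = 0.7207 mol
Ni²⁺ + 2e⁻ → Ni, so n(e⁻) = 2 × 0.7207 = 1.441 mol
Q = 1.441 × 96485 / 0.881 = 1.578×10^5 C
t = Q / I = 1.578×10^5 / 7.49 = 21070 s = 351 min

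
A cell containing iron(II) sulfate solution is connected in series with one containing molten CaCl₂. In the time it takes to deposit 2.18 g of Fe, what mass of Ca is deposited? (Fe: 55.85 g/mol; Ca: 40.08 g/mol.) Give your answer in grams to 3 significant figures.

n(Fe) = 2.18 / 55.85 = 0.03903 mol
Fe²⁺ + 2e⁻ → Fe, so n(e⁻) = 2 × 0.03903 = 0.07806 mol
Same current for the same time ⇒ same n(e⁻) = 0.07806 mol in both cells.
Ca²⁺ + 2e⁻ → Ca, so n(Ca) = 0.07806 / 2 = 0.03903 mol
m(Ca) = 0.03903 × 40.08 = 1.56 g

1.56 g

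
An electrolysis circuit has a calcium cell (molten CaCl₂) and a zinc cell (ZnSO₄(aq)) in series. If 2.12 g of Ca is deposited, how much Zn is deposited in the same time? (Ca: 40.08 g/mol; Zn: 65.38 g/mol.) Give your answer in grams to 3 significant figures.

n(Ca) = 2.12 / 40.08 = 0.05289 mol
Ca²⁺ + 2e⁻ → Ca, so n(e⁻) = 2 × 0.05289 = 0.1058 mol
Since the cells are in series, n(e⁻) in the Zn cell is also 0.1058 mol.
Zn²⁺ + 2e⁻ → Zn, so n(Zn) = 0.1058 / 2 = 0.05290 mol
m(Zn) = 0.05290 × 65.38 = 3.46 g

3.46 g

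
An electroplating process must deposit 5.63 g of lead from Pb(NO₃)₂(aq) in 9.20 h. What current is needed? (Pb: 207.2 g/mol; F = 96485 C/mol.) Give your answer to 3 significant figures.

n(Pb) = 5.63 / 207.2 = 0.02717 mol
Pb²⁺ + 2e⁻ → Pb, so n(e⁻) = 2 × 0.02717 = 0.05434 mol
Q = 0.05434 × 96485 = 5243 C
I = Q / t = 5243 / 33120 s = 0.158 A

0.158 A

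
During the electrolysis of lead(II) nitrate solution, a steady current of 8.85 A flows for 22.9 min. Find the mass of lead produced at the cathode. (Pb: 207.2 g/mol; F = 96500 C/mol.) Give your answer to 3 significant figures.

Charge passed = 8.85 × 1374 = 12160 C
n(e⁻) = 12160 / 96500 = 0.1260 mol
Pb²⁺ + 2e⁻ → Pb, so n(Pb) = 0.1260 / 2 = 0.06300 mol
m = 0.06300 × 207.2 = 13.1 g

13.1 g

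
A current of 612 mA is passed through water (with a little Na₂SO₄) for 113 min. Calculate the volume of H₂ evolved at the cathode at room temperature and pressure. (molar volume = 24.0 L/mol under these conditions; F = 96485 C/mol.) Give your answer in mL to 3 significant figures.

516 mL

Charge passed = 0.612 × 6780 = 4149 C
Moles of electrons = 4149 / 96485 = 0.04300 mol
2H⁺ + 2e⁻ → H₂, so n(H₂) = 0.04300 / 2 = 0.02150 mol
V = 0.02150 × 24.0 = 0.5160 L
= 516 mL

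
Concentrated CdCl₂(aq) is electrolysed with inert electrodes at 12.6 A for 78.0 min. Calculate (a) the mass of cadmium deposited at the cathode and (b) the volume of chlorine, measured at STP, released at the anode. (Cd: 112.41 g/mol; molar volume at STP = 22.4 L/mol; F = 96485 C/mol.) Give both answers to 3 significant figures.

Q = 12.6 × 4680 = 58970 C; n(e⁻) = 58970 / 96485 = 0.6112 mol
Cathode: Cd²⁺ + 2e⁻ → Cd → n(Cd) = 0.6112/2 = 0.3056 mol → 34.4 g
Anode: 2Cl⁻ → Cl₂ + 2e⁻ → n(Cl₂) = 0.6112/2 = 0.3056 mol → 6.85 L

34.4 g Cd; 6.85 L Cl₂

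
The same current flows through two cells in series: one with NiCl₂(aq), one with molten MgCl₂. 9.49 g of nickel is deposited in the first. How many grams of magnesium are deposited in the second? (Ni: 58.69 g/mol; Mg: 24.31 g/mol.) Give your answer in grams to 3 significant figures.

n(Ni) = 9.49 / 58.69 = 0.1617 mol
Ni²⁺ + 2e⁻ → Ni, so n(e⁻) = 2 × 0.1617 = 0.3234 mol
In series, the same 0.3234 mol of electrons flows through the second cell.
Mg²⁺ + 2e⁻ → Mg, so n(Mg) = 0.3234 / 2 = 0.1617 mol
m(Mg) = 0.1617 × 24.31 = 3.93 g

3.93 g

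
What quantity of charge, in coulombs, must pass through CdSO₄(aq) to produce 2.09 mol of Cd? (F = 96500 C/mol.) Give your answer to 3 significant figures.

Cd²⁺ + 2e⁻ → Cd, so n(e⁻) = 2 × 2.09 = 4.180 mol
Q = 4.180 × 96500 = 4.034×10^5 C

4.03×10^5 C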